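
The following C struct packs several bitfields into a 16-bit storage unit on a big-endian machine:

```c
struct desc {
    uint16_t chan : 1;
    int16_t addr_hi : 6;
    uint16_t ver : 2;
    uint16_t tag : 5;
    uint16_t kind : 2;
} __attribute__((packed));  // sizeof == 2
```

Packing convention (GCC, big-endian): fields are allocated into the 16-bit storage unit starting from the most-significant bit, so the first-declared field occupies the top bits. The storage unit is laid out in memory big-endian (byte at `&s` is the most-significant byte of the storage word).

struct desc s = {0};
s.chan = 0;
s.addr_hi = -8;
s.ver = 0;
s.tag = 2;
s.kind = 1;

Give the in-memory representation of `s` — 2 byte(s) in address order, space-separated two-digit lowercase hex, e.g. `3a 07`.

[15+:1] chan=0 & 0x1 = 0x0; word=0x0000
[9+:6] addr_hi=-8 & 0x3f = 0x38; word=0x7000
[7+:2] ver=0 & 0x3 = 0x0; word=0x7000
[2+:5] tag=2 & 0x1f = 0x2; word=0x7008
[0+:2] kind=1 & 0x3 = 0x1; word=0x7009
word = 0x7009 → big-endian bytes:
  [0]=0x70  [1]=0x09

70 09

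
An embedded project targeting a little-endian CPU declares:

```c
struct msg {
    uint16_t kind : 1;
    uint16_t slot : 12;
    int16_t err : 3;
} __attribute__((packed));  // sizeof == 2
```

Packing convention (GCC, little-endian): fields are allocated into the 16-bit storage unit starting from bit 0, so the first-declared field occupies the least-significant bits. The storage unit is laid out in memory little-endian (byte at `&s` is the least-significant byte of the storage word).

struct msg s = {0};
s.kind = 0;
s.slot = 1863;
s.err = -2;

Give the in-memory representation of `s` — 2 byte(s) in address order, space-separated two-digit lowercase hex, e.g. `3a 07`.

8e ce

[0+:1] kind=0 & 0x1 = 0x0; word=0x0000
[1+:12] slot=1863 & 0xfff = 0x747; word=0x0e8e
[13+:3] err=-2 & 0x7 = 0x6; word=0xce8e
word = 0xce8e → little-endian bytes:
  [0]=0x8e  [1]=0xce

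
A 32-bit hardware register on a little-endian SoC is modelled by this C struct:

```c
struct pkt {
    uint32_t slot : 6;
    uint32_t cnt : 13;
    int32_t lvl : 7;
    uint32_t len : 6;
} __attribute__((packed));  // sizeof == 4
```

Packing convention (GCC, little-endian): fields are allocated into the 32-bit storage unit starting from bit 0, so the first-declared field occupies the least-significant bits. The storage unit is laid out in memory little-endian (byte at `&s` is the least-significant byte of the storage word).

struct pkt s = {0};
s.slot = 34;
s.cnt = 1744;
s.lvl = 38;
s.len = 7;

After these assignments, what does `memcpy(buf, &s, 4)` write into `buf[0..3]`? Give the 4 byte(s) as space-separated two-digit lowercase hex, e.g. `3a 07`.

slot:6 = 34 → 0x22 << 0 → word 0x00000022
cnt:13 = 1744 → 0x6d0 << 6 → word 0x0001b422
lvl:7 = 38 → 0x26 << 19 → word 0x0131b422
len:6 = 7 → 0x7 << 26 → word 0x1d31b422
word = 0x1d31b422 → little-endian bytes:
  [0]=0x22  [1]=0xb4  [2]=0x31  [3]=0x1d

22 b4 31 1d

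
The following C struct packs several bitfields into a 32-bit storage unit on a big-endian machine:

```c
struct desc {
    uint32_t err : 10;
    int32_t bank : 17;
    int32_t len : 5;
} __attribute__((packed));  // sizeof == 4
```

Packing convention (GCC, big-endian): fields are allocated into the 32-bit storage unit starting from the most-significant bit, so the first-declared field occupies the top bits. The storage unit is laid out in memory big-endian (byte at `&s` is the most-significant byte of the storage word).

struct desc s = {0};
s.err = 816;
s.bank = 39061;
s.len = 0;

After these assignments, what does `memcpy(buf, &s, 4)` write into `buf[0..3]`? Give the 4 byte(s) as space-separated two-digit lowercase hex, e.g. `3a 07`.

cc 13 12 a0

[22+:10] err=816 & 0x3ff = 0x330; word=0xcc000000
[5+:17] bank=39061 & 0x1ffff = 0x9895; word=0xcc1312a0
[0+:5] len=0 & 0x1f = 0x0; word=0xcc1312a0
word = 0xcc1312a0 → big-endian bytes:
  [0]=0xcc  [1]=0x13  [2]=0x12  [3]=0xa0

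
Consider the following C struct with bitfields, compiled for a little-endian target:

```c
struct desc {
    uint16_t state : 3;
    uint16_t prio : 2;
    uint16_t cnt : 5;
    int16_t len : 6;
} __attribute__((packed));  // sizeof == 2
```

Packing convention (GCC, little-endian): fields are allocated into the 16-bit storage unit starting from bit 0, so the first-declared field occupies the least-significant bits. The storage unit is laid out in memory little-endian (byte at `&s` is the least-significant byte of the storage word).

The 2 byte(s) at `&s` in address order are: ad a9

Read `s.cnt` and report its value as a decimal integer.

13

[0]=0xad [1]=0xa9 (little-endian) → word 0xa9ad
state:3 @ bit 0 → (0xa9ad>>0)&0x7 = 0x5
prio:2 @ bit 3 → (0xa9ad>>3)&0x3 = 0x1
cnt:5 @ bit 5 → (0xa9ad>>5)&0x1f = 0xd  ←
len:6 @ bit 10 → (0xa9ad>>10)&0x3f = 0x2a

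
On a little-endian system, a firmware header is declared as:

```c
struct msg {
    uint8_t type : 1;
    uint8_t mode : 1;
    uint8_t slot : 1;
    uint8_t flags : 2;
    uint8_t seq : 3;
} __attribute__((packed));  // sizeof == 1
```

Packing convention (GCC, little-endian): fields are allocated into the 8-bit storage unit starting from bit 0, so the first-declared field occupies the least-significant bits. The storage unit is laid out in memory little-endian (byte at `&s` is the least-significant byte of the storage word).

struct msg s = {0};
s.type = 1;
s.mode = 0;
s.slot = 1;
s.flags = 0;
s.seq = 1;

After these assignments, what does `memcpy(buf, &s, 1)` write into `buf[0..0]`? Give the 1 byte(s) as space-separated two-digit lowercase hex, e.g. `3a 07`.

25

type:1 = 1 → 0x1 << 0 → word 0x01
mode:1 = 0 → 0x0 << 1 → word 0x01
slot:1 = 1 → 0x1 << 2 → word 0x05
flags:2 = 0 → 0x0 << 3 → word 0x05
seq:3 = 1 → 0x1 << 5 → word 0x25
word = 0x25 → little-endian bytes:
  [0]=0x25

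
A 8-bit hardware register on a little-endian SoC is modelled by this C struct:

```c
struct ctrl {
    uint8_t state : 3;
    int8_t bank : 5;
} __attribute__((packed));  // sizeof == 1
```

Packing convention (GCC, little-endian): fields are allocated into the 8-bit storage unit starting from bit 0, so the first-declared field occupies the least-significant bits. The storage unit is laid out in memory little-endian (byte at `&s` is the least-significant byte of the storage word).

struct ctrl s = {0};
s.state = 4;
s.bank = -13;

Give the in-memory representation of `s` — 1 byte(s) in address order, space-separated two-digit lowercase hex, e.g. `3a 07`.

state (3b) val=4 bits=0x4 at bit 0: 0x04
bank (5b) val=-13 bits=0x13 at bit 3: 0x9c
word = 0x9c → little-endian bytes:
  [0]=0x9c

9c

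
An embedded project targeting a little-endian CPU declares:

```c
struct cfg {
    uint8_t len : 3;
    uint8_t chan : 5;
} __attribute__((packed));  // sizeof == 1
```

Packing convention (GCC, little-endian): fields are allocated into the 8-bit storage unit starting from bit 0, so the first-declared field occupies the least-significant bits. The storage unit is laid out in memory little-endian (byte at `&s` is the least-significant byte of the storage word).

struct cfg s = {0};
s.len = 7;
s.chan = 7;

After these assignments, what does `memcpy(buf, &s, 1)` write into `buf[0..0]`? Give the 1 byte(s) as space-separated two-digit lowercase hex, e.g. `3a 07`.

3f

len:3 = 7 → 0x7 << 0 → word 0x07
chan:5 = 7 → 0x7 << 3 → word 0x3f
word = 0x3f → little-endian bytes:
  [0]=0x3f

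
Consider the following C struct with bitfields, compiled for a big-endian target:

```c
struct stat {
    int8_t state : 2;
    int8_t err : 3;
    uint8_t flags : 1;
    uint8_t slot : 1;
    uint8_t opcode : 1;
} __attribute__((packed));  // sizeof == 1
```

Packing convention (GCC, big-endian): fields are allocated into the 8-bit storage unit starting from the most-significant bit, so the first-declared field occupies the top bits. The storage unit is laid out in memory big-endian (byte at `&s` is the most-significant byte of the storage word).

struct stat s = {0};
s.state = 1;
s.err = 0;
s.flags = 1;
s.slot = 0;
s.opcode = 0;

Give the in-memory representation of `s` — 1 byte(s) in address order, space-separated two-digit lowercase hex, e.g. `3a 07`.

state:2 = 1 → 0x1 << 6 → word 0x40
err:3 = 0 → 0x0 << 3 → word 0x40
flags:1 = 1 → 0x1 << 2 → word 0x44
slot:1 = 0 → 0x0 << 1 → word 0x44
opcode:1 = 0 → 0x0 << 0 → word 0x44
word = 0x44 → big-endian bytes:
  [0]=0x44

44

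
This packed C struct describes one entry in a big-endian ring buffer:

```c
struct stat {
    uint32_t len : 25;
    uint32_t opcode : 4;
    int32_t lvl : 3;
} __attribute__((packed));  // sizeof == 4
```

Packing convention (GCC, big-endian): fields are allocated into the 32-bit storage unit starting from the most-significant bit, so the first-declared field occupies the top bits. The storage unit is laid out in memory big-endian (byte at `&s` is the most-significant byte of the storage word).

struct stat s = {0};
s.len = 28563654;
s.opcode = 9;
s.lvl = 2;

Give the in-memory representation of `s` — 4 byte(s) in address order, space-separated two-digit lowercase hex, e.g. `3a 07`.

d9 ec 63 4a

len:25 = 28563654 → 0x1b3d8c6 << 7 → word 0xd9ec6300
opcode:4 = 9 → 0x9 << 3 → word 0xd9ec6348
lvl:3 = 2 → 0x2 << 0 → word 0xd9ec634a
word = 0xd9ec634a → big-endian bytes:
  [0]=0xd9  [1]=0xec  [2]=0x63  [3]=0x4a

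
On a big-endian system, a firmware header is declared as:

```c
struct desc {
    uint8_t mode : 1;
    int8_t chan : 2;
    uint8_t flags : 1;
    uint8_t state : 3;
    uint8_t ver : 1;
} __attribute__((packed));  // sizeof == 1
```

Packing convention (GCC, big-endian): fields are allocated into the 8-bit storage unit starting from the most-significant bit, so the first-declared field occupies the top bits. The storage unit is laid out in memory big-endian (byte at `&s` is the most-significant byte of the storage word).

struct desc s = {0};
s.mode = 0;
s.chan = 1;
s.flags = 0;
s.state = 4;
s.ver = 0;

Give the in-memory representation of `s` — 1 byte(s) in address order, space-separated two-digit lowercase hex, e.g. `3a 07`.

28

mode (1b) val=0 bits=0x0 at bit 7: 0x00
chan (2b) val=1 bits=0x1 at bit 5: 0x20
flags (1b) val=0 bits=0x0 at bit 4: 0x20
state (3b) val=4 bits=0x4 at bit 1: 0x28
ver (1b) val=0 bits=0x0 at bit 0: 0x28
word = 0x28 → big-endian bytes:
  [0]=0x28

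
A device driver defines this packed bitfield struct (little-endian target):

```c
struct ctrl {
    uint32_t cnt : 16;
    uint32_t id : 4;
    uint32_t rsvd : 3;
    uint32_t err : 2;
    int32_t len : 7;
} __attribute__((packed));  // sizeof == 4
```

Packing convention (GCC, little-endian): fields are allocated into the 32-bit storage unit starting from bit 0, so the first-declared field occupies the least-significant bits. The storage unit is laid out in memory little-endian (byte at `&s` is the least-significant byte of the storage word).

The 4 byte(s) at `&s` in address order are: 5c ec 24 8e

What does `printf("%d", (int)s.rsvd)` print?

2

[0]=0x5c [1]=0xec [2]=0x24 [3]=0x8e (little-endian) → word 0x8e24ec5c
cnt:16 @ bit 0 → (0x8e24ec5c>>0)&0xffff = 0xec5c
id:4 @ bit 16 → (0x8e24ec5c>>16)&0xf = 0x4
rsvd:3 @ bit 20 → (0x8e24ec5c>>20)&0x7 = 0x2  ←
err:2 @ bit 23 → (0x8e24ec5c>>23)&0x3 = 0x0
len:7 @ bit 25 → (0x8e24ec5c>>25)&0x7f = 0x47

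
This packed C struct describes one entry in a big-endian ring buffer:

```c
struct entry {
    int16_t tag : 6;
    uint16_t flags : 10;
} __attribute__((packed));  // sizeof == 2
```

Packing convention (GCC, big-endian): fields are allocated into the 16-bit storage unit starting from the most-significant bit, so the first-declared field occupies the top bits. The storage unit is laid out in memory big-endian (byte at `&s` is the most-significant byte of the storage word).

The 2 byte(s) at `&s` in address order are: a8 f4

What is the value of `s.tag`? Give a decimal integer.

[0]=0xa8 [1]=0xf4 (big-endian) → word 0xa8f4
tag:6 @ bit 10 → (0xa8f4>>10)&0x3f = 0x2a  ←
flags:10 @ bit 0 → (0xa8f4>>0)&0x3ff = 0xf4
tag signed 6b, MSB=1: 42 - 64 = -22

-22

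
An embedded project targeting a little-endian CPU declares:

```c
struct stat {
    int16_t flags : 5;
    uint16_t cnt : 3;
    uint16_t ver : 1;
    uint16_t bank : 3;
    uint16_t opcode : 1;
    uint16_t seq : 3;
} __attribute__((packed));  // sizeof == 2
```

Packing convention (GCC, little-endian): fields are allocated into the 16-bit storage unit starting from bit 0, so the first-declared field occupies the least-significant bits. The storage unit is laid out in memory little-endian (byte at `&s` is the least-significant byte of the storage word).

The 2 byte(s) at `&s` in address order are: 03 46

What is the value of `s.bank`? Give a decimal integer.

3

[0]=0x03 [1]=0x46 (little-endian) → word 0x4603
flags:5 @ bit 0 → (0x4603>>0)&0x1f = 0x3
cnt:3 @ bit 5 → (0x4603>>5)&0x7 = 0x0
ver:1 @ bit 8 → (0x4603>>8)&0x1 = 0x0
bank:3 @ bit 9 → (0x4603>>9)&0x7 = 0x3  ←
opcode:1 @ bit 12 → (0x4603>>12)&0x1 = 0x0
seq:3 @ bit 13 → (0x4603>>13)&0x7 = 0x2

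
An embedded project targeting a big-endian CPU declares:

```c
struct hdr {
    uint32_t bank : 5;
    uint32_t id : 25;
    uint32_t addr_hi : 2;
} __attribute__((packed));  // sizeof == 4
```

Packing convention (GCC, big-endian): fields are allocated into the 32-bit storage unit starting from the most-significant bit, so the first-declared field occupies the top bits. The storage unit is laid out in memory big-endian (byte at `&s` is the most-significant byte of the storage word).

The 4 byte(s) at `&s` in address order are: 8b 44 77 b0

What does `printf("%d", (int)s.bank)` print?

[0]=0x8b [1]=0x44 [2]=0x77 [3]=0xb0 (big-endian) → word 0x8b4477b0
bank [27+:5] = (word>>27) & 0x1f = 17  ←
id [2+:25] = (word>>2) & 0x1ffffff = 13704684
addr_hi [0+:2] = (word>>0) & 0x3 = 0

17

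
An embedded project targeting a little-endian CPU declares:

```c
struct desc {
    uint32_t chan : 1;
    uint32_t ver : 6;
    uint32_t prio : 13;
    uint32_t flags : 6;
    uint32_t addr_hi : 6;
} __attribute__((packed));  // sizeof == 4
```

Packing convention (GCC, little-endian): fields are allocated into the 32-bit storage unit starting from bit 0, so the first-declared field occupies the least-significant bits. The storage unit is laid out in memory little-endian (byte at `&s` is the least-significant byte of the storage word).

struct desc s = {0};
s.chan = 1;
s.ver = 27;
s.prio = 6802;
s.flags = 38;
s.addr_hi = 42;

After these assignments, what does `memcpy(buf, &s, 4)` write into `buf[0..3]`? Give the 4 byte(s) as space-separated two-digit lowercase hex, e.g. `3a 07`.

chan:1 = 1 → 0x1 << 0 → word 0x00000001
ver:6 = 27 → 0x1b << 1 → word 0x00000037
prio:13 = 6802 → 0x1a92 << 7 → word 0x000d4937
flags:6 = 38 → 0x26 << 20 → word 0x026d4937
addr_hi:6 = 42 → 0x2a << 26 → word 0xaa6d4937
word = 0xaa6d4937 → little-endian bytes:
  [0]=0x37  [1]=0x49  [2]=0x6d  [3]=0xaa

37 49 6d aa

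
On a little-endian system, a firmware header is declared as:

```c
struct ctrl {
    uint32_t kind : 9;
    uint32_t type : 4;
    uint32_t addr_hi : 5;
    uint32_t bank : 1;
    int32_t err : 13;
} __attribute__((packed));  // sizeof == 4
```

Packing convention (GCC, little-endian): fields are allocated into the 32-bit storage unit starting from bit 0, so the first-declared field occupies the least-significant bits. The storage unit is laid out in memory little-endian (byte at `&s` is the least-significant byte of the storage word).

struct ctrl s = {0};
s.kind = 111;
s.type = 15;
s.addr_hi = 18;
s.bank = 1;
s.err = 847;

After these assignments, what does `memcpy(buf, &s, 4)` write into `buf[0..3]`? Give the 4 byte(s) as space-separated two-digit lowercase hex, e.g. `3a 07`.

kind:9 = 111 → 0x6f << 0 → word 0x0000006f
type:4 = 15 → 0xf << 9 → word 0x00001e6f
addr_hi:5 = 18 → 0x12 << 13 → word 0x00025e6f
bank:1 = 1 → 0x1 << 18 → word 0x00065e6f
err:13 = 847 → 0x34f << 19 → word 0x1a7e5e6f
word = 0x1a7e5e6f → little-endian bytes:
  [0]=0x6f  [1]=0x5e  [2]=0x7e  [3]=0x1a

6f 5e 7e 1a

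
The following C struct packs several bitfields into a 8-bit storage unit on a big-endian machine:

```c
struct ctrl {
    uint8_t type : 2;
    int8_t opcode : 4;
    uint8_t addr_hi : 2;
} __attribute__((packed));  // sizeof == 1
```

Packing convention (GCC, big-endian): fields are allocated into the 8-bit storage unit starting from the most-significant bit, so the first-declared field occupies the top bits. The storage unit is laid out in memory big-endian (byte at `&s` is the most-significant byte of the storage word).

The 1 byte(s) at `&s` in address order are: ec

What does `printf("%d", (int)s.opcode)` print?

-5

[0]=0xec (big-endian) → word 0xec
type:2 @ bit 6 → (0xec>>6)&0x3 = 0x3
opcode:4 @ bit 2 → (0xec>>2)&0xf = 0xb  ←
addr_hi:2 @ bit 0 → (0xec>>0)&0x3 = 0x0
opcode signed 4b, MSB=1: 11 - 16 = -5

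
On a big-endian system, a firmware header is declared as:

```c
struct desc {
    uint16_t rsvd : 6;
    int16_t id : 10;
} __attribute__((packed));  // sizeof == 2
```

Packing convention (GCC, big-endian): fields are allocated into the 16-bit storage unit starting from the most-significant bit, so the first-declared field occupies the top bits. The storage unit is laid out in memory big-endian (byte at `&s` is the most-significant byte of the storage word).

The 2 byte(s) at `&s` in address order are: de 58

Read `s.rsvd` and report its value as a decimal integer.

[0]=0xde [1]=0x58 (big-endian) → word 0xde58
rsvd [10+:6] = (word>>10) & 0x3f = 55  ←
id [0+:10] = (word>>0) & 0x3ff = 600

55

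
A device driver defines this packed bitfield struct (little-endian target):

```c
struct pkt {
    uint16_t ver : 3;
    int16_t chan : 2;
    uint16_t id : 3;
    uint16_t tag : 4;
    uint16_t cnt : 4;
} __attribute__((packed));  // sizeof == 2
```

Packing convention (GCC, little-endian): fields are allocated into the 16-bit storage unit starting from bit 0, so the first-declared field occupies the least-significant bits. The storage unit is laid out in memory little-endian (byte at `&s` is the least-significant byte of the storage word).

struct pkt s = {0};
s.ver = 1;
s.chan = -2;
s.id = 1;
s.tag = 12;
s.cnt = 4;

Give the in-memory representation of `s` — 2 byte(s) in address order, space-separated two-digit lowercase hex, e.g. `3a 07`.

ver:3 = 1 → 0x1 << 0 → word 0x0001
chan:2 = -2 → 0x2 << 3 → word 0x0011
id:3 = 1 → 0x1 << 5 → word 0x0031
tag:4 = 12 → 0xc << 8 → word 0x0c31
cnt:4 = 4 → 0x4 << 12 → word 0x4c31
word = 0x4c31 → little-endian bytes:
  [0]=0x31  [1]=0x4c

31 4c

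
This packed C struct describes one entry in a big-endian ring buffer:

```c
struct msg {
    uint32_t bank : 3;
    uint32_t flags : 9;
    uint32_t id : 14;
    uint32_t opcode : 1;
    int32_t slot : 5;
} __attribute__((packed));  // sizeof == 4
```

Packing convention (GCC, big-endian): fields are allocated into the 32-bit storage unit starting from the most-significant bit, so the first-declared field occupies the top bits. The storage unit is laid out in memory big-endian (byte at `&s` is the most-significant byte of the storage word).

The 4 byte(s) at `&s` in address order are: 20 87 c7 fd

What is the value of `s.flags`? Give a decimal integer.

8

[0]=0x20 [1]=0x87 [2]=0xc7 [3]=0xfd (big-endian) → word 0x2087c7fd
bank [29+:3] = (word>>29) & 0x7 = 1
flags [20+:9] = (word>>20) & 0x1ff = 8  ←
id [6+:14] = (word>>6) & 0x3fff = 7967
opcode [5+:1] = (word>>5) & 0x1 = 1
slot [0+:5] = (word>>0) & 0x1f = 29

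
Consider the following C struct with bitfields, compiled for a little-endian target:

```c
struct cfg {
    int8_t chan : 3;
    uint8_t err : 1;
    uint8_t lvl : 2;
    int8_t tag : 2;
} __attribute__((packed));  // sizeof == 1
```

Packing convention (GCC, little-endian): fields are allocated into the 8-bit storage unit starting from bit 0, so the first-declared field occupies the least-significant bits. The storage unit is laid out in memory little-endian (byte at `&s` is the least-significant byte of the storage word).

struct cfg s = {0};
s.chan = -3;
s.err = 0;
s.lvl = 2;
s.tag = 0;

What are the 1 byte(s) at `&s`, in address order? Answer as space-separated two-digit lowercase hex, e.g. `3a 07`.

chan:3 = -3 → 0x5 << 0 → word 0x05
err:1 = 0 → 0x0 << 3 → word 0x05
lvl:2 = 2 → 0x2 << 4 → word 0x25
tag:2 = 0 → 0x0 << 6 → word 0x25
word = 0x25 → little-endian bytes:
  [0]=0x25

25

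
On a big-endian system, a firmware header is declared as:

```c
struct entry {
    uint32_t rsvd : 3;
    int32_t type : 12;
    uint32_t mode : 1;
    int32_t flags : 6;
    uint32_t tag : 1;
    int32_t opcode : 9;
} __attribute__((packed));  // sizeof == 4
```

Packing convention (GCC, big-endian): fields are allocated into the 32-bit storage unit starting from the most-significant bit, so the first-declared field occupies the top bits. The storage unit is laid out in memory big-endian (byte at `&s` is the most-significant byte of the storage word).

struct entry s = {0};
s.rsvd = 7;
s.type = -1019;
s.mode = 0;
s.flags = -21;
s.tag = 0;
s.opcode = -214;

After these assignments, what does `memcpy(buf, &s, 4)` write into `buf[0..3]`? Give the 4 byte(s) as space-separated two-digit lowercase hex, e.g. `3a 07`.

[29+:3] rsvd=7 & 0x7 = 0x7; word=0xe0000000
[17+:12] type=-1019 & 0xfff = 0xc05; word=0xf80a0000
[16+:1] mode=0 & 0x1 = 0x0; word=0xf80a0000
[10+:6] flags=-21 & 0x3f = 0x2b; word=0xf80aac00
[9+:1] tag=0 & 0x1 = 0x0; word=0xf80aac00
[0+:9] opcode=-214 & 0x1ff = 0x12a; word=0xf80aad2a
word = 0xf80aad2a → big-endian bytes:
  [0]=0xf8  [1]=0x0a  [2]=0xad  [3]=0x2a

f8 0a ad 2a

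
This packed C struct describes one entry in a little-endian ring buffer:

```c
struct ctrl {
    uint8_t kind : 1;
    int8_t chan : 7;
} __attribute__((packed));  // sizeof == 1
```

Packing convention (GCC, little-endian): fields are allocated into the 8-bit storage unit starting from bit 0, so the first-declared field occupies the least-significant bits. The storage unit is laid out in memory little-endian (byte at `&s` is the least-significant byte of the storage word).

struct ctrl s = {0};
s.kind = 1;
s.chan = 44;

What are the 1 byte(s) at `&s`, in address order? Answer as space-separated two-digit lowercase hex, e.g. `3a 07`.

kind:1 = 1 → 0x1 << 0 → word 0x01
chan:7 = 44 → 0x2c << 1 → word 0x59
word = 0x59 → little-endian bytes:
  [0]=0x59

59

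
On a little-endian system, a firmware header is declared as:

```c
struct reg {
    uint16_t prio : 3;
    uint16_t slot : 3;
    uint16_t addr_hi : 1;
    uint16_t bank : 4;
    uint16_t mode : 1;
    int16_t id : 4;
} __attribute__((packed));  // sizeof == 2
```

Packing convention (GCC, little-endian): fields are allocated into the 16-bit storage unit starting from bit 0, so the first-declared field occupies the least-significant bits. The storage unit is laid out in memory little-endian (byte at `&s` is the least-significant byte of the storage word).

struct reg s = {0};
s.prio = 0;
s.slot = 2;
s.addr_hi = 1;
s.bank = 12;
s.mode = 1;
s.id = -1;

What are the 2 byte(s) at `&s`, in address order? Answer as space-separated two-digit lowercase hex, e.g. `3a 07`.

[0+:3] prio=0 & 0x7 = 0x0; word=0x0000
[3+:3] slot=2 & 0x7 = 0x2; word=0x0010
[6+:1] addr_hi=1 & 0x1 = 0x1; word=0x0050
[7+:4] bank=12 & 0xf = 0xc; word=0x0650
[11+:1] mode=1 & 0x1 = 0x1; word=0x0e50
[12+:4] id=-1 & 0xf = 0xf; word=0xfe50
word = 0xfe50 → little-endian bytes:
  [0]=0x50  [1]=0xfe

50 fe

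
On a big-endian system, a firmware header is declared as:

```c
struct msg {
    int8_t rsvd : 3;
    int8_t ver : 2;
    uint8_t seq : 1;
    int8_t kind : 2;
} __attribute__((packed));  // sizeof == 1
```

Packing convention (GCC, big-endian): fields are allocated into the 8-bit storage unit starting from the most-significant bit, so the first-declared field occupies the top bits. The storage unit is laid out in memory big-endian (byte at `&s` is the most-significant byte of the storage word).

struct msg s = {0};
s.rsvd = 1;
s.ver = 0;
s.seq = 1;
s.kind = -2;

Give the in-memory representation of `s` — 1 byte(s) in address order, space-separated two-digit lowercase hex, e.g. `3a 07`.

rsvd:3 = 1 → 0x1 << 5 → word 0x20
ver:2 = 0 → 0x0 << 3 → word 0x20
seq:1 = 1 → 0x1 << 2 → word 0x24
kind:2 = -2 → 0x2 << 0 → word 0x26
word = 0x26 → big-endian bytes:
  [0]=0x26

26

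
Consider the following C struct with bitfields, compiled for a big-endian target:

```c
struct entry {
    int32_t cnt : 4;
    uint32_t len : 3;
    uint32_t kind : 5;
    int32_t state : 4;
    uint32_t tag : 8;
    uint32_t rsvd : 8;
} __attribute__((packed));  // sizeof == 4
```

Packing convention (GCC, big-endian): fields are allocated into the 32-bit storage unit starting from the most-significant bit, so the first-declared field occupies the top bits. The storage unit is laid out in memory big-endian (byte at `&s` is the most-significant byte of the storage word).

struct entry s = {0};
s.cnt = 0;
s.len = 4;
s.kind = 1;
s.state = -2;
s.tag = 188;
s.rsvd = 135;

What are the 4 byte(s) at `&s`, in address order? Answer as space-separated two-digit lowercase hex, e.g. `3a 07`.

08 1e bc 87

cnt:4 = 0 → 0x0 << 28 → word 0x00000000
len:3 = 4 → 0x4 << 25 → word 0x08000000
kind:5 = 1 → 0x1 << 20 → word 0x08100000
state:4 = -2 → 0xe << 16 → word 0x081e0000
tag:8 = 188 → 0xbc << 8 → word 0x081ebc00
rsvd:8 = 135 → 0x87 << 0 → word 0x081ebc87
word = 0x081ebc87 → big-endian bytes:
  [0]=0x08  [1]=0x1e  [2]=0xbc  [3]=0x87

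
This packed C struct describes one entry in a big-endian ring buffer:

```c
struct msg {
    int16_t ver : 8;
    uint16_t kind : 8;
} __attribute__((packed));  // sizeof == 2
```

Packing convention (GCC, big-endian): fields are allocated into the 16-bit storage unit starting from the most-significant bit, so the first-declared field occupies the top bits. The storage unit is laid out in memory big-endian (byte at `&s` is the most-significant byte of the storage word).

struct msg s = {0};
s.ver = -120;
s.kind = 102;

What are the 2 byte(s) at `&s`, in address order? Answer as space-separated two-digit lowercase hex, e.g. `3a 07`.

[8+:8] ver=-120 & 0xff = 0x88; word=0x8800
[0+:8] kind=102 & 0xff = 0x66; word=0x8866
word = 0x8866 → big-endian bytes:
  [0]=0x88  [1]=0x66

88 66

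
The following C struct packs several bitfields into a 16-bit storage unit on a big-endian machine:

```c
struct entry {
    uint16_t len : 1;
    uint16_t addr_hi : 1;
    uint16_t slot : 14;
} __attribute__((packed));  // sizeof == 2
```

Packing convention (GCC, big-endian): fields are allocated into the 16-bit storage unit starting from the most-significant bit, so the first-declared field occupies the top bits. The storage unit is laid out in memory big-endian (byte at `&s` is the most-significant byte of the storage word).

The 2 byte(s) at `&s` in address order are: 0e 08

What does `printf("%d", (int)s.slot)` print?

[0]=0x0e [1]=0x08 (big-endian) → word 0x0e08
len:1 @ bit 15 → (0x0e08>>15)&0x1 = 0x0
addr_hi:1 @ bit 14 → (0x0e08>>14)&0x1 = 0x0
slot:14 @ bit 0 → (0x0e08>>0)&0x3fff = 0xe08  ←

3592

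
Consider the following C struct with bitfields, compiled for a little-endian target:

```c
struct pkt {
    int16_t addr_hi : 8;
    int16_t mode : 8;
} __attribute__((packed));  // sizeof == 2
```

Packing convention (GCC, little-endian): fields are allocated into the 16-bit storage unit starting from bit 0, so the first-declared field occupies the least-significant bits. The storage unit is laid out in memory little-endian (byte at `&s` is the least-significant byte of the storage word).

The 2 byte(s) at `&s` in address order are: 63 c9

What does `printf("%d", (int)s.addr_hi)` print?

[0]=0x63 [1]=0xc9 (little-endian) → word 0xc963
addr_hi [0+:8] = (word>>0) & 0xff = 99  ←
mode [8+:8] = (word>>8) & 0xff = 201
addr_hi signed 8b, MSB=0: value = 99

99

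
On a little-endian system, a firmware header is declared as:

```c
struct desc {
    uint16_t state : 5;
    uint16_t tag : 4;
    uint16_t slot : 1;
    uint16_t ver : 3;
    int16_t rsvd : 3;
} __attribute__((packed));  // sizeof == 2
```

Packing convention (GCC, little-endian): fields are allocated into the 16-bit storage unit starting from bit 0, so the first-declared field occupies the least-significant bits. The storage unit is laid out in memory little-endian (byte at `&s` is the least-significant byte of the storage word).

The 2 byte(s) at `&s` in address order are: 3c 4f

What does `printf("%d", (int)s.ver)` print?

[0]=0x3c [1]=0x4f (little-endian) → word 0x4f3c
state [0+:5] = (word>>0) & 0x1f = 28
tag [5+:4] = (word>>5) & 0xf = 9
slot [9+:1] = (word>>9) & 0x1 = 1
ver [10+:3] = (word>>10) & 0x7 = 3  ←
rsvd [13+:3] = (word>>13) & 0x7 = 2

3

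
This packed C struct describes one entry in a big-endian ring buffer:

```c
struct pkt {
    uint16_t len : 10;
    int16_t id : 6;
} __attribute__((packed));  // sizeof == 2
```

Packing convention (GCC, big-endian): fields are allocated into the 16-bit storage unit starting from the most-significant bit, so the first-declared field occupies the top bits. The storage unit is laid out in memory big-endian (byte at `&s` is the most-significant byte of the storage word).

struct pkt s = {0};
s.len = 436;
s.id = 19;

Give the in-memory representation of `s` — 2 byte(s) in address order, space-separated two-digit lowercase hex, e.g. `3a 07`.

len:10 = 436 → 0x1b4 << 6 → word 0x6d00
id:6 = 19 → 0x13 << 0 → word 0x6d13
word = 0x6d13 → big-endian bytes:
  [0]=0x6d  [1]=0x13

6d 13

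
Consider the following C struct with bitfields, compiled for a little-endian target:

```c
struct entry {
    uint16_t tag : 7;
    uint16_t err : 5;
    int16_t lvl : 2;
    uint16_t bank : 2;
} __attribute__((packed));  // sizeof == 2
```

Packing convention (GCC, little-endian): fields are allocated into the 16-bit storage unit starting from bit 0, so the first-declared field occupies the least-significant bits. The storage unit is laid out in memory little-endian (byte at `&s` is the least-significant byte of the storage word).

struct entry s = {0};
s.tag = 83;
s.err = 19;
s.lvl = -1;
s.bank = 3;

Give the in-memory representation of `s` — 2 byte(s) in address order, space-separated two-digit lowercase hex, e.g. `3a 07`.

d3 f9

tag:7 = 83 → 0x53 << 0 → word 0x0053
err:5 = 19 → 0x13 << 7 → word 0x09d3
lvl:2 = -1 → 0x3 << 12 → word 0x39d3
bank:2 = 3 → 0x3 << 14 → word 0xf9d3
word = 0xf9d3 → little-endian bytes:
  [0]=0xd3  [1]=0xf9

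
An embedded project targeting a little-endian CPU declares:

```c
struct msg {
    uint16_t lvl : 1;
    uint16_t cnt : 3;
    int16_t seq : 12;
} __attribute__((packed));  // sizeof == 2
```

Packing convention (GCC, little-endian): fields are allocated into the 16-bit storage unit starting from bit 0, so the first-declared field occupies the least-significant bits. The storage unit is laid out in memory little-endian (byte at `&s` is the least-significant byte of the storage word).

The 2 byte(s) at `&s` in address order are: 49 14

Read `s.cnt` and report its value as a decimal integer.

[0]=0x49 [1]=0x14 (little-endian) → word 0x1449
lvl:1 @ bit 0 → (0x1449>>0)&0x1 = 0x1
cnt:3 @ bit 1 → (0x1449>>1)&0x7 = 0x4  ←
seq:12 @ bit 4 → (0x1449>>4)&0xfff = 0x144

4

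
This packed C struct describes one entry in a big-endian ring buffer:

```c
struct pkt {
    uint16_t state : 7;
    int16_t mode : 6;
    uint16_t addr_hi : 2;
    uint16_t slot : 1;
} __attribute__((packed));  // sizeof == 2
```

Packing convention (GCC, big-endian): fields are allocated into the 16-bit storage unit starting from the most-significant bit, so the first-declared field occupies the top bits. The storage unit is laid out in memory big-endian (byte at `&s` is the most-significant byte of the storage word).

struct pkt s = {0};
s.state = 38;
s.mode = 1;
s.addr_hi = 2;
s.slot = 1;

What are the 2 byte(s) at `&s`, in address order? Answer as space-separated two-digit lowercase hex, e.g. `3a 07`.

state:7 = 38 → 0x26 << 9 → word 0x4c00
mode:6 = 1 → 0x1 << 3 → word 0x4c08
addr_hi:2 = 2 → 0x2 << 1 → word 0x4c0c
slot:1 = 1 → 0x1 << 0 → word 0x4c0d
word = 0x4c0d → big-endian bytes:
  [0]=0x4c  [1]=0x0d

4c 0d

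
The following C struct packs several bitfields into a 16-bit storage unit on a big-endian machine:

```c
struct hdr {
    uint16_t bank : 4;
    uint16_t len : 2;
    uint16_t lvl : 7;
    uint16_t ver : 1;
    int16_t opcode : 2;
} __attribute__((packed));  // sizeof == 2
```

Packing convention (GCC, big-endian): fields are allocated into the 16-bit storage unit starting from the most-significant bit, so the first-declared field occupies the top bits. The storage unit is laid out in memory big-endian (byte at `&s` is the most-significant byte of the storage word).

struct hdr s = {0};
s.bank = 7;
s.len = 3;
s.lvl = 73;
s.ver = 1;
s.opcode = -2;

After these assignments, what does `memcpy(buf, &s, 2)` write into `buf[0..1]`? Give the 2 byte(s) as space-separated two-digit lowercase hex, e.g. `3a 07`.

7e 4e

[12+:4] bank=7 & 0xf = 0x7; word=0x7000
[10+:2] len=3 & 0x3 = 0x3; word=0x7c00
[3+:7] lvl=73 & 0x7f = 0x49; word=0x7e48
[2+:1] ver=1 & 0x1 = 0x1; word=0x7e4c
[0+:2] opcode=-2 & 0x3 = 0x2; word=0x7e4e
word = 0x7e4e → big-endian bytes:
  [0]=0x7e  [1]=0x4e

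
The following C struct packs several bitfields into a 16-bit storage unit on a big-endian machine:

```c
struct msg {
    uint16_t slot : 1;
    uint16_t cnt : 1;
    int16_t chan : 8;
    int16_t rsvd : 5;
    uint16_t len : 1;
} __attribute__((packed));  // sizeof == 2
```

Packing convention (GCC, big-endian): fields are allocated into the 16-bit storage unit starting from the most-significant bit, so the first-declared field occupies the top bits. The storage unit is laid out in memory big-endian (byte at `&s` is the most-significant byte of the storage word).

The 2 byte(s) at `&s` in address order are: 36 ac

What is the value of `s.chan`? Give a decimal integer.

[0]=0x36 [1]=0xac (big-endian) → word 0x36ac
slot [15+:1] = (word>>15) & 0x1 = 0
cnt [14+:1] = (word>>14) & 0x1 = 0
chan [6+:8] = (word>>6) & 0xff = 218  ←
rsvd [1+:5] = (word>>1) & 0x1f = 22
len [0+:1] = (word>>0) & 0x1 = 0
chan signed 8b, MSB=1: 218 - 256 = -38

-38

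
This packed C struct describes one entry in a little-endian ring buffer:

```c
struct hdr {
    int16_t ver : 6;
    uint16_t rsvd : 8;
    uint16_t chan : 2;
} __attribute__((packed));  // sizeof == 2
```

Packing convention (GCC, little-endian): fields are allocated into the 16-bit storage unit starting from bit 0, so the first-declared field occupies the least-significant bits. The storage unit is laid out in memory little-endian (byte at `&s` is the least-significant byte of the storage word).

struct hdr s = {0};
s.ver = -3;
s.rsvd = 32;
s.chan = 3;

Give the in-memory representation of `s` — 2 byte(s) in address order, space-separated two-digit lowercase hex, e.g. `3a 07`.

3d c8

[0+:6] ver=-3 & 0x3f = 0x3d; word=0x003d
[6+:8] rsvd=32 & 0xff = 0x20; word=0x083d
[14+:2] chan=3 & 0x3 = 0x3; word=0xc83d
word = 0xc83d → little-endian bytes:
  [0]=0x3d  [1]=0xc8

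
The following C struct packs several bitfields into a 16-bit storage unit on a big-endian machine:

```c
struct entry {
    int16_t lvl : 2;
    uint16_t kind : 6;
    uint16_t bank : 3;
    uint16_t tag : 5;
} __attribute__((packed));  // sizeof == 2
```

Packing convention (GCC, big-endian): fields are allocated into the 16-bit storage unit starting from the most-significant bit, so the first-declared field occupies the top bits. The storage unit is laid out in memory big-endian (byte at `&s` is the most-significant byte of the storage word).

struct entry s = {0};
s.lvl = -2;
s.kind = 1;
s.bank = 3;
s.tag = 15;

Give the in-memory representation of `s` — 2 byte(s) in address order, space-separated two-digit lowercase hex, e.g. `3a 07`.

[14+:2] lvl=-2 & 0x3 = 0x2; word=0x8000
[8+:6] kind=1 & 0x3f = 0x1; word=0x8100
[5+:3] bank=3 & 0x7 = 0x3; word=0x8160
[0+:5] tag=15 & 0x1f = 0xf; word=0x816f
word = 0x816f → big-endian bytes:
  [0]=0x81  [1]=0x6f

81 6f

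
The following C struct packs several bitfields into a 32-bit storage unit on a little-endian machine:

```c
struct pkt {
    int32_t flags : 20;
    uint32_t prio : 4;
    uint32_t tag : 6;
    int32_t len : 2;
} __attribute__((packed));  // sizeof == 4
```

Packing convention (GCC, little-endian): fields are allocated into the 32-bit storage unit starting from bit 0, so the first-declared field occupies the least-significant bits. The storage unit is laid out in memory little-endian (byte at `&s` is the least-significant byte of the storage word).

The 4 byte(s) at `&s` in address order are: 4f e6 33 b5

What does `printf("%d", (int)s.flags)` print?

[0]=0x4f [1]=0xe6 [2]=0x33 [3]=0xb5 (little-endian) → word 0xb533e64f
flags:20 @ bit 0 → (0xb533e64f>>0)&0xfffff = 0x3e64f  ←
prio:4 @ bit 20 → (0xb533e64f>>20)&0xf = 0x3
tag:6 @ bit 24 → (0xb533e64f>>24)&0x3f = 0x35
len:2 @ bit 30 → (0xb533e64f>>30)&0x3 = 0x2
flags signed 20b, MSB=0: value = 255567

255567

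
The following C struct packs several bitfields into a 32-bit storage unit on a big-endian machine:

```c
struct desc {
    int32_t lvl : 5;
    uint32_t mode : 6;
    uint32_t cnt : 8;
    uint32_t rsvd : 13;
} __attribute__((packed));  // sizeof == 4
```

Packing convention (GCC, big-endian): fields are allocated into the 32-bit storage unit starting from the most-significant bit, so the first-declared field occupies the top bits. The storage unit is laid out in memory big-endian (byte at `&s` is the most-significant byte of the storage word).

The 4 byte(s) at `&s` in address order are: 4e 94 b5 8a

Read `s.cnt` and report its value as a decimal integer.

165

[0]=0x4e [1]=0x94 [2]=0xb5 [3]=0x8a (big-endian) → word 0x4e94b58a
lvl [27+:5] = (word>>27) & 0x1f = 9
mode [21+:6] = (word>>21) & 0x3f = 52
cnt [13+:8] = (word>>13) & 0xff = 165  ←
rsvd [0+:13] = (word>>0) & 0x1fff = 5514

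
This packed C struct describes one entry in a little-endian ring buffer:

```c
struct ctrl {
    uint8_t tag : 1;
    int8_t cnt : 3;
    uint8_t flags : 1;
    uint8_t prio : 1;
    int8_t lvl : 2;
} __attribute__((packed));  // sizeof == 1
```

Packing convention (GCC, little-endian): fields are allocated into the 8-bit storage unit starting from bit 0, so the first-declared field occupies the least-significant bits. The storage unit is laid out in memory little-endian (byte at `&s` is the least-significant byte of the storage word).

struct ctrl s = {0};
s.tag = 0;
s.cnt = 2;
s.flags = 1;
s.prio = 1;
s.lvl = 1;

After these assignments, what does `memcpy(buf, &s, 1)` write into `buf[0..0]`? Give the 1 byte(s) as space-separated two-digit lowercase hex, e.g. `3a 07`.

74

[0+:1] tag=0 & 0x1 = 0x0; word=0x00
[1+:3] cnt=2 & 0x7 = 0x2; word=0x04
[4+:1] flags=1 & 0x1 = 0x1; word=0x14
[5+:1] prio=1 & 0x1 = 0x1; word=0x34
[6+:2] lvl=1 & 0x3 = 0x1; word=0x74
word = 0x74 → little-endian bytes:
  [0]=0x74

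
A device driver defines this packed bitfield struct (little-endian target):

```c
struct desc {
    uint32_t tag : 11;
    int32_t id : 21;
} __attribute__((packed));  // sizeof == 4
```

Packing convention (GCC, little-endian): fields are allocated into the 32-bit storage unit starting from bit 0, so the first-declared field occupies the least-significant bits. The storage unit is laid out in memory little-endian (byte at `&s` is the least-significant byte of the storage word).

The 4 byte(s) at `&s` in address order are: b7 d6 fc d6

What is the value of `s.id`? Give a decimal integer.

[0]=0xb7 [1]=0xd6 [2]=0xfc [3]=0xd6 (little-endian) → word 0xd6fcd6b7
tag [0+:11] = (word>>0) & 0x7ff = 1719
id [11+:21] = (word>>11) & 0x1fffff = 1761178  ←
id signed 21b, MSB=1: 1761178 - 2097152 = -335974

-335974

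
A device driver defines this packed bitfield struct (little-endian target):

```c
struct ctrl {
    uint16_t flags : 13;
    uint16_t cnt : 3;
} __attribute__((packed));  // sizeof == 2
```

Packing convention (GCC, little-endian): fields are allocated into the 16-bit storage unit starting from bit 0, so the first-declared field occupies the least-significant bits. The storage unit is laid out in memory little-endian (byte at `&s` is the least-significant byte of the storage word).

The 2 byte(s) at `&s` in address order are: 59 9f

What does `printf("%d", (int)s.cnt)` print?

4

[0]=0x59 [1]=0x9f (little-endian) → word 0x9f59
flags [0+:13] = (word>>0) & 0x1fff = 8025
cnt [13+:3] = (word>>13) & 0x7 = 4  ←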